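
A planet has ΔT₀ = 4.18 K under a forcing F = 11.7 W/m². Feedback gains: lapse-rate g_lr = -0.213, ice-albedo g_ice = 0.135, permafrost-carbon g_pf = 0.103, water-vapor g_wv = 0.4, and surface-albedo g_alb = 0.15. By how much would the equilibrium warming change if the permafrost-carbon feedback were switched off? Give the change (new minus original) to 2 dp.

-1.92 K

Original: g = 0.575, ΔT = 4.18/(1−0.575) = 9.8353 K.
Without permafrost-carbon: g' = 0.472, ΔT' = 4.18/(1−0.472) = 7.9167 K.
Change = 7.9167 − 9.8353 = -1.92 K.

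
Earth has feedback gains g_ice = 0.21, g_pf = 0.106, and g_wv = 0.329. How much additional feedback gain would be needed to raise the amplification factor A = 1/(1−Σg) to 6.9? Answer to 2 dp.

Current total gain = 0.645.
Target gain for A = 6.9: g* = 1 − 1/6.9 = 0.8551.
Additional gain needed = 0.8551 − 0.645 = 0.21.

0.21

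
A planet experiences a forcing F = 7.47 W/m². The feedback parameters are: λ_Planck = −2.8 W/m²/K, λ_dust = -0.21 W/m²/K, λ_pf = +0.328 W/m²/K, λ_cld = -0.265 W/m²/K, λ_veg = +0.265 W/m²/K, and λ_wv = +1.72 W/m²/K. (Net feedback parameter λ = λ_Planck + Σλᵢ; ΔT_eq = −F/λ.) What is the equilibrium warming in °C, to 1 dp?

Net feedback parameter λ = (−2.8) + (-0.21) + (+0.328) + (-0.265) + (+0.265) + (+1.72) = -0.962 W/m²/K.
ΔT = −F/λ = −7.47/(-0.962) = 7.8 °C.

7.8 °C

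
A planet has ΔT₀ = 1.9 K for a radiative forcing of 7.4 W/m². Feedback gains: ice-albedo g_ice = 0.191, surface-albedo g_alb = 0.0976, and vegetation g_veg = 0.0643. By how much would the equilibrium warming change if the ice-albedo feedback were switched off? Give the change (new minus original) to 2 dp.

-0.67 K

Original: g = 0.3529, ΔT = 1.9/(1−0.3529) = 2.9362 K.
Without ice-albedo: g' = 0.1619, ΔT' = 1.9/(1−0.1619) = 2.2670 K.
Change = 2.2670 − 2.9362 = -0.67 K.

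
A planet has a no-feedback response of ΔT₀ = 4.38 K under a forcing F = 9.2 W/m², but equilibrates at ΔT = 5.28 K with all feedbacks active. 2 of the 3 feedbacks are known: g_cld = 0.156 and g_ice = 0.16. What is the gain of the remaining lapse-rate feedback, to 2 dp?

-0.15

Amplification A = ΔT/ΔT₀ = 5.28/4.38 = 1.205.
Total gain g = 1 − 1/A = 1 − 1/1.205 = 0.1701.
Known gains sum to 0.156 + 0.16 = 0.316.
g_lr = 0.1701 − 0.316 = -0.15.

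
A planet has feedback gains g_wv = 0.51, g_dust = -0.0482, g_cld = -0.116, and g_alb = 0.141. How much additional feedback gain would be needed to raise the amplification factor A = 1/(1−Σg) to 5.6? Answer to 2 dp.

Current total gain = 0.4868.
Target gain for A = 5.6: g* = 1 − 1/5.6 = 0.8214.
Additional gain needed = 0.8214 − 0.4868 = 0.33.

0.33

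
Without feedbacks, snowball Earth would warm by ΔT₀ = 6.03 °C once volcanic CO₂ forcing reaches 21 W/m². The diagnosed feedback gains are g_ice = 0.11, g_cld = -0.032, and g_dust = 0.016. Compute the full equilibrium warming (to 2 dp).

Total gain g = 0.11 − 0.032 + 0.016 = 0.094.
Amplification A = 1/(1 − 0.094) = 1.104.
ΔT = 6.03 × 1.104 = 6.66 °C.

6.66 °C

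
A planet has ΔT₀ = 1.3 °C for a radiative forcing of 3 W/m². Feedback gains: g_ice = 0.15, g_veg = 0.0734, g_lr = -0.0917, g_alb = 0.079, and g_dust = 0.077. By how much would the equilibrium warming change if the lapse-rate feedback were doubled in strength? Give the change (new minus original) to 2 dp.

Original: g = 0.2877, ΔT = 1.3/(1−0.2877) = 1.8251 °C.
With doubled lapse-rate: g' = 0.196, ΔT' = 1.3/(1−0.196) = 1.6169 °C.
Change = 1.6169 − 1.8251 = -0.21 °C.

-0.21 °C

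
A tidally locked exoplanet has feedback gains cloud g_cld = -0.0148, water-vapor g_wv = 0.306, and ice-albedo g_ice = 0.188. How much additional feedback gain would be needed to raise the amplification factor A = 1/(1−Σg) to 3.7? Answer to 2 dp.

Current total gain = 0.4792.
Target gain for A = 3.7: g* = 1 − 1/3.7 = 0.7297.
Additional gain needed = 0.7297 − 0.4792 = 0.25.

0.25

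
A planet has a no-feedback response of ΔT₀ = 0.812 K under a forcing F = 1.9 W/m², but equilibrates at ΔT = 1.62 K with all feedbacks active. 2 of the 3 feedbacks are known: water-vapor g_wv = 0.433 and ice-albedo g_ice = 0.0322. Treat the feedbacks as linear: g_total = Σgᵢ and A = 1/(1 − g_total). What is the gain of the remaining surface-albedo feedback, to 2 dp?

0.03

Amplification A = ΔT/ΔT₀ = 1.62/0.812 = 1.995.
Total gain g = 1 − 1/A = 1 − 1/1.995 = 0.4987.
Known gains sum to 0.433 + 0.0322 = 0.4652.
g_alb = 0.4987 − 0.4652 = 0.03.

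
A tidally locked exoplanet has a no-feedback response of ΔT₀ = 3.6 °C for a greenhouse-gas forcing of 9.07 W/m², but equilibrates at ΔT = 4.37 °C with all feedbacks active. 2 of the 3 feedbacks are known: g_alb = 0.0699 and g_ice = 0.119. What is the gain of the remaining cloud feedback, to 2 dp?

Amplification A = ΔT/ΔT₀ = 4.37/3.6 = 1.214.
Total gain g = 1 − 1/A = 1 − 1/1.214 = 0.1763.
Known gains sum to 0.0699 + 0.119 = 0.1889.
g_cld = 0.1763 − 0.1889 = -0.01.

-0.01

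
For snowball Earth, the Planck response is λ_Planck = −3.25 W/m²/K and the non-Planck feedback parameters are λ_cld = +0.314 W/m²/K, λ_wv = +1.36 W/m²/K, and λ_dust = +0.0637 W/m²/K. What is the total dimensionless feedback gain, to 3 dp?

Convert to gains: g_cld = 0.314/3.25 = 0.09662; g_wv = 1.36/3.25 = 0.4185; g_dust = 0.0637/3.25 = 0.0196.
Total gain g = 0.53472.

0.535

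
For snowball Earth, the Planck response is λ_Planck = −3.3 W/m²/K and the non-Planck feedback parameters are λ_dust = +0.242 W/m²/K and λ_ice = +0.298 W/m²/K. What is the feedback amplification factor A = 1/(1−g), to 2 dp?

Convert to gains: g_dust = 0.242/3.3 = 0.07333; g_ice = 0.298/3.3 = 0.0903.
Total gain g = 0.16363.
A = 1/(1 − 0.16363) = 1.20.

1.20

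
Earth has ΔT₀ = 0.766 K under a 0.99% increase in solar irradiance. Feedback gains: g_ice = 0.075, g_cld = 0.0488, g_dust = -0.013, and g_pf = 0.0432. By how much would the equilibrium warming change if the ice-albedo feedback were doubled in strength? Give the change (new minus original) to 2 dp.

Original: g = 0.154, ΔT = 0.766/(1−0.154) = 0.9054 K.
With doubled ice-albedo: g' = 0.229, ΔT' = 0.766/(1−0.229) = 0.9935 K.
Change = 0.9935 − 0.9054 = 0.09 K.

0.09 K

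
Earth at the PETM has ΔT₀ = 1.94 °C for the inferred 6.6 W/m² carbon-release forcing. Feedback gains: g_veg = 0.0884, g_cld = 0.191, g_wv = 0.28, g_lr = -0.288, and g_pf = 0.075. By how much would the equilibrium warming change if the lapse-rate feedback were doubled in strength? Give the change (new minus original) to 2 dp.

Original: g = 0.3464, ΔT = 1.94/(1−0.3464) = 2.9682 °C.
With doubled lapse-rate: g' = 0.0584, ΔT' = 1.94/(1−0.0584) = 2.0603 °C.
Change = 2.0603 − 2.9682 = -0.91 °C.

-0.91 °C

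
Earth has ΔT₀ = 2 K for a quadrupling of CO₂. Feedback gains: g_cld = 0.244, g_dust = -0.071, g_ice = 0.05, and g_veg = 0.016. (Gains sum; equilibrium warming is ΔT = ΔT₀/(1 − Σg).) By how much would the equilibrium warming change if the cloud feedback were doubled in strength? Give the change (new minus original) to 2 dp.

Original: g = 0.239, ΔT = 2/(1−0.239) = 2.6281 K.
With doubled cloud: g' = 0.483, ΔT' = 2/(1−0.483) = 3.8685 K.
Change = 3.8685 − 2.6281 = 1.24 K.

1.24 K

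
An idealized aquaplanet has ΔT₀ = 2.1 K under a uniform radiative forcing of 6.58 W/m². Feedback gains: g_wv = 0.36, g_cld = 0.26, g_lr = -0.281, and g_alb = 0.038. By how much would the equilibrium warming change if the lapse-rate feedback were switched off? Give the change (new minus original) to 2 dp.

Original: g = 0.377, ΔT = 2.1/(1−0.377) = 3.3708 K.
Without lapse-rate: g' = 0.658, ΔT' = 2.1/(1−0.658) = 6.1404 K.
Change = 6.1404 − 3.3708 = 2.77 K.

2.77 K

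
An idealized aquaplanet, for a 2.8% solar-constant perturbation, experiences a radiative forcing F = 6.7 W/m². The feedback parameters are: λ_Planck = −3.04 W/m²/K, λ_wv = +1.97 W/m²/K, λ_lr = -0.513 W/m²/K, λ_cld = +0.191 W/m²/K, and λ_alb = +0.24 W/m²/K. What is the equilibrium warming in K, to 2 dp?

5.82 K

Net feedback parameter λ = (−3.04) + (+1.97) + (-0.513) + (+0.191) + (+0.24) = -1.152 W/m²/K.
ΔT = −F/λ = −6.7/(-1.152) = 5.82 K.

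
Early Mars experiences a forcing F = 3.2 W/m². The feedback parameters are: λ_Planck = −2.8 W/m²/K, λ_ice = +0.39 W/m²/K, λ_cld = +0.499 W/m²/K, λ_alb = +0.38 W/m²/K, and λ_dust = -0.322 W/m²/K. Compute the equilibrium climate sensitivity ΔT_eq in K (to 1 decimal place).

Net feedback parameter λ = (−2.8) + (+0.39) + (+0.499) + (+0.38) + (-0.322) = -1.853 W/m²/K.
ΔT = −F/λ = −3.2/(-1.853) = 1.7 K.

1.7 K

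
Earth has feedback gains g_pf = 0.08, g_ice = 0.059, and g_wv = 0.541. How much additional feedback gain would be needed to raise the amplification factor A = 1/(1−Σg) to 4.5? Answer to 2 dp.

0.10

Current total gain = 0.68.
Target gain for A = 4.5: g* = 1 − 1/4.5 = 0.7778.
Additional gain needed = 0.7778 − 0.68 = 0.10.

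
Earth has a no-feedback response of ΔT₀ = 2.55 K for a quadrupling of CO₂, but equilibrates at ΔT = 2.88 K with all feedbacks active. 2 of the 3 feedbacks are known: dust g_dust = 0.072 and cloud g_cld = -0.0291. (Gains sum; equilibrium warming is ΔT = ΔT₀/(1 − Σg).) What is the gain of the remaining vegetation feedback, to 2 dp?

0.07

Amplification A = ΔT/ΔT₀ = 2.88/2.55 = 1.129.
Total gain g = 1 − 1/A = 1 − 1/1.129 = 0.1143.
Known gains sum to 0.072 − 0.0291 = 0.0429.
g_veg = 0.1143 − 0.0429 = 0.07.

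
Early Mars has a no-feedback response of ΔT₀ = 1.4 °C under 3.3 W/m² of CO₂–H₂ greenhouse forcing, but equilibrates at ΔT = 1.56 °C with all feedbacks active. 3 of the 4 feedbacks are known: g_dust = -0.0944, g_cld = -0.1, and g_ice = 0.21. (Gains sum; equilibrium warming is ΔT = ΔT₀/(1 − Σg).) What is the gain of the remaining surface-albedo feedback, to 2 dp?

0.09

Amplification A = ΔT/ΔT₀ = 1.56/1.4 = 1.114.
Total gain g = 1 − 1/A = 1 − 1/1.114 = 0.1023.
Known gains sum to -0.0944 − 0.1 + 0.21 = 0.0156.
g_alb = 0.1023 − 0.0156 = 0.09.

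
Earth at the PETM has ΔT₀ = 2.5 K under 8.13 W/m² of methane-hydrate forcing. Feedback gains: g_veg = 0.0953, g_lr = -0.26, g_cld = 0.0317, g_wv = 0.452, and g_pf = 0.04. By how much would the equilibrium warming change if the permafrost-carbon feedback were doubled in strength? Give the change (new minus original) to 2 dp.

0.26 K

Original: g = 0.359, ΔT = 2.5/(1−0.359) = 3.9002 K.
With doubled permafrost-carbon: g' = 0.399, ΔT' = 2.5/(1−0.399) = 4.1597 K.
Change = 4.1597 − 3.9002 = 0.26 K.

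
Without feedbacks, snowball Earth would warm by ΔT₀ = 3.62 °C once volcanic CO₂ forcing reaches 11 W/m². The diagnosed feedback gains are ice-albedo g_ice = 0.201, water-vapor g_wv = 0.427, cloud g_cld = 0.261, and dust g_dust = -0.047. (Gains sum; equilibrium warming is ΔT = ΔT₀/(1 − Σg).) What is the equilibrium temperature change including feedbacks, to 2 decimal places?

22.91 °C

Total gain g = 0.201 + 0.427 + 0.261 − 0.047 = 0.842.
Amplification A = 1/(1 − 0.842) = 6.329.
ΔT = 3.62 × 6.329 = 22.91 °C.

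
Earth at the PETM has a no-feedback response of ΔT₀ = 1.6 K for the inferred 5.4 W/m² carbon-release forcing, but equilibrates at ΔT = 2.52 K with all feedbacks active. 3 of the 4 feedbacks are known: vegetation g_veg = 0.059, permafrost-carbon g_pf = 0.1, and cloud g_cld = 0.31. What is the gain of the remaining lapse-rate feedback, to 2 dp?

-0.10

Amplification A = ΔT/ΔT₀ = 2.52/1.6 = 1.575.
Total gain g = 1 − 1/A = 1 − 1/1.575 = 0.3651.
Known gains sum to 0.059 + 0.1 + 0.31 = 0.469.
g_lr = 0.3651 − 0.469 = -0.10.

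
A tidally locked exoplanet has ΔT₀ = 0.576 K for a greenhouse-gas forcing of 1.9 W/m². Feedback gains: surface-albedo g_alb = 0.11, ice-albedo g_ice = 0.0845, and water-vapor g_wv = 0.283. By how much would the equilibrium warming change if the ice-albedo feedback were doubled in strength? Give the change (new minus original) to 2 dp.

0.21 K

Original: g = 0.4775, ΔT = 0.576/(1−0.4775) = 1.1024 K.
With doubled ice-albedo: g' = 0.562, ΔT' = 0.576/(1−0.562) = 1.3151 K.
Change = 1.3151 − 1.1024 = 0.21 K.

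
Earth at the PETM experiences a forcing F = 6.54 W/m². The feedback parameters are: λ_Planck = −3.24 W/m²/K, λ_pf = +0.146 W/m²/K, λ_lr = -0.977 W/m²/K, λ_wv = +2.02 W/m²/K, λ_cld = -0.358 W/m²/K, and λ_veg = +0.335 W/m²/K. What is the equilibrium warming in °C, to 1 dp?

Net feedback parameter λ = (−3.24) + (+0.146) + (-0.977) + (+2.02) + (-0.358) + (+0.335) = -2.074 W/m²/K.
ΔT = −F/λ = −6.54/(-2.074) = 3.2 °C.

3.2 °C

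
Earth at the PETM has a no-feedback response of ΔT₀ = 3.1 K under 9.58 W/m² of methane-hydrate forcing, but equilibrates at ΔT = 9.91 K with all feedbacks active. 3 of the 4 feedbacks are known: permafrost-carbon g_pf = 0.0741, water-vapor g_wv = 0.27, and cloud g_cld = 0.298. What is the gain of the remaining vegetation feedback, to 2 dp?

Amplification A = ΔT/ΔT₀ = 9.91/3.1 = 3.197.
Total gain g = 1 − 1/A = 1 − 1/3.197 = 0.6872.
Known gains sum to 0.0741 + 0.27 + 0.298 = 0.6421.
g_veg = 0.6872 − 0.6421 = 0.05.

0.05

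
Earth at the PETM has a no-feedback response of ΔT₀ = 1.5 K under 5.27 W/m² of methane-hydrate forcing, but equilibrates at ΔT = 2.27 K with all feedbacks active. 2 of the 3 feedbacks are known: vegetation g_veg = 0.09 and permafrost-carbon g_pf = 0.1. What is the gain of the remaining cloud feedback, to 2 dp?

Amplification A = ΔT/ΔT₀ = 2.27/1.5 = 1.513.
Total gain g = 1 − 1/A = 1 − 1/1.513 = 0.3391.
Known gains sum to 0.09 + 0.1 = 0.19.
g_cld = 0.3391 − 0.19 = 0.15.

0.15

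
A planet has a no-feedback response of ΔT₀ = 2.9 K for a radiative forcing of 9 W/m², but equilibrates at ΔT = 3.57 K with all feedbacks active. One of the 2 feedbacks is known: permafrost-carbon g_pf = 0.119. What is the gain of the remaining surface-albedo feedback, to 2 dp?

Amplification A = ΔT/ΔT₀ = 3.57/2.9 = 1.231.
Total gain g = 1 − 1/A = 1 − 1/1.231 = 0.1877.
The known gain is 0.119.
g_alb = 0.1877 − 0.119 = 0.07.

0.07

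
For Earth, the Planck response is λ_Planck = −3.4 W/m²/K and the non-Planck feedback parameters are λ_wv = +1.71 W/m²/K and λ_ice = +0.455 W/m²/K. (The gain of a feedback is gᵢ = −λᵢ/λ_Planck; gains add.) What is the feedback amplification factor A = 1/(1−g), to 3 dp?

2.753

Convert to gains: g_wv = 1.71/3.4 = 0.5029; g_ice = 0.455/3.4 = 0.1338.
Total gain g = 0.6367.
A = 1/(1 − 0.6367) = 2.753.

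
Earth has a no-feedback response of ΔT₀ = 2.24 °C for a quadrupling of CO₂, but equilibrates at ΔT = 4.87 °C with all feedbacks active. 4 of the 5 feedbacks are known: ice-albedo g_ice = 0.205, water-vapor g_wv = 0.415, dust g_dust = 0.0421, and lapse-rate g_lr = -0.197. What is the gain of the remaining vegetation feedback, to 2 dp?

Amplification A = ΔT/ΔT₀ = 4.87/2.24 = 2.174.
Total gain g = 1 − 1/A = 1 − 1/2.174 = 0.54.
Known gains sum to 0.205 + 0.415 + 0.0421 − 0.197 = 0.4651.
g_veg = 0.54 − 0.4651 = 0.07.

0.07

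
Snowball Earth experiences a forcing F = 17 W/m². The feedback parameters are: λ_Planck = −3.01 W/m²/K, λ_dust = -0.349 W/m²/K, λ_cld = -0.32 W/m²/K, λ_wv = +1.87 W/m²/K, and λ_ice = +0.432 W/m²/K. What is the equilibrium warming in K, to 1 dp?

12.3 K

Net feedback parameter λ = (−3.01) + (-0.349) + (-0.32) + (+1.87) + (+0.432) = -1.377 W/m²/K.
ΔT = −F/λ = −17/(-1.377) = 12.3 K.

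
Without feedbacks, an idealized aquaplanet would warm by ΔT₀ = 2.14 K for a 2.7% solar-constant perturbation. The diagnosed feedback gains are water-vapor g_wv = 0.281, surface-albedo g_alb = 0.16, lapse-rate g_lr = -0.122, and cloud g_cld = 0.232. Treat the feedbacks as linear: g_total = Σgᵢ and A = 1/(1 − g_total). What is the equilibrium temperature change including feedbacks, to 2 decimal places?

4.77 K

Total gain g = 0.281 + 0.16 − 0.122 + 0.232 = 0.551.
Amplification A = 1/(1 − 0.551) = 2.227.
ΔT = 2.14 × 2.227 = 4.77 K.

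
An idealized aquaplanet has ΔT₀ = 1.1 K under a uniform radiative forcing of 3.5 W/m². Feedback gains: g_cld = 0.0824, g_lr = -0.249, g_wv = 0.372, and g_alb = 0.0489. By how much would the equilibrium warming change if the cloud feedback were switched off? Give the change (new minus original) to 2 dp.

-0.15 K

Original: g = 0.2543, ΔT = 1.1/(1−0.2543) = 1.4751 K.
Without cloud: g' = 0.1719, ΔT' = 1.1/(1−0.1719) = 1.3283 K.
Change = 1.3283 − 1.4751 = -0.15 K.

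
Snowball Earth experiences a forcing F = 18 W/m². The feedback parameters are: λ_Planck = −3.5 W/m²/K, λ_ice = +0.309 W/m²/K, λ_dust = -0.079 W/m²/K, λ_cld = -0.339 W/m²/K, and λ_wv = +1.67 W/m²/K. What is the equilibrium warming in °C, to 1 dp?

9.3 °C

Net feedback parameter λ = (−3.5) + (+0.309) + (-0.079) + (-0.339) + (+1.67) = -1.939 W/m²/K.
ΔT = −F/λ = −18/(-1.939) = 9.3 °C.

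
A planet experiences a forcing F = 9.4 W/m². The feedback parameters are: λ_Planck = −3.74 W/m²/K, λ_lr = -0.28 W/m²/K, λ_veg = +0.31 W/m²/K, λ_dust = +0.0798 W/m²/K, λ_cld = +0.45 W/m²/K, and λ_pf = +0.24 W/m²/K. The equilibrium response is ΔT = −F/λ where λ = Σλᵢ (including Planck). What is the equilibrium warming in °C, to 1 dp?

Net feedback parameter λ = (−3.74) + (-0.28) + (+0.31) + (+0.0798) + (+0.45) + (+0.24) = -2.9402 W/m²/K.
ΔT = −F/λ = −9.4/(-2.9402) = 3.2 °C.

3.2 °C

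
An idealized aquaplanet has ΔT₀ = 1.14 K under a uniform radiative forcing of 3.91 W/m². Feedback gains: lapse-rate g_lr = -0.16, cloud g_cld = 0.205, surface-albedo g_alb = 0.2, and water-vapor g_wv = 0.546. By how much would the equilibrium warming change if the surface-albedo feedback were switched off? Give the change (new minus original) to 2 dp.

-2.67 K

Original: g = 0.791, ΔT = 1.14/(1−0.791) = 5.4545 K.
Without surface-albedo: g' = 0.591, ΔT' = 1.14/(1−0.591) = 2.7873 K.
Change = 2.7873 − 5.4545 = -2.67 K.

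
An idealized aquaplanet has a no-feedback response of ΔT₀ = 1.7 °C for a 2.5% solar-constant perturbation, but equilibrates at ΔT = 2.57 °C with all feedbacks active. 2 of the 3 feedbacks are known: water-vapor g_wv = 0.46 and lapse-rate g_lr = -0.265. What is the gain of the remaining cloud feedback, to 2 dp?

Amplification A = ΔT/ΔT₀ = 2.57/1.7 = 1.512.
Total gain g = 1 − 1/A = 1 − 1/1.512 = 0.3386.
Known gains sum to 0.46 − 0.265 = 0.195.
g_cld = 0.3386 − 0.195 = 0.14.

0.14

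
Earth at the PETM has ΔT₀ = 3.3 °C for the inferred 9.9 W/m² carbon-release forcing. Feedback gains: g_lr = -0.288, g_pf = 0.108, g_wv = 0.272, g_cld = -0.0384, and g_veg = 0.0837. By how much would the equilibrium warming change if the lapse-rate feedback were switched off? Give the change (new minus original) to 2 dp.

1.92 °C

Original: g = 0.1373, ΔT = 3.3/(1−0.1373) = 3.8252 °C.
Without lapse-rate: g' = 0.4253, ΔT' = 3.3/(1−0.4253) = 5.7421 °C.
Change = 5.7421 − 3.8252 = 1.92 °C.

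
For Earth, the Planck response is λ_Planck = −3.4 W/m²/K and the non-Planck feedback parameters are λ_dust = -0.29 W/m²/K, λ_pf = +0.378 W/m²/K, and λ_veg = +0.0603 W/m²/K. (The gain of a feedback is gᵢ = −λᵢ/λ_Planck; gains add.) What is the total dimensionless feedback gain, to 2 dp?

Convert to gains: g_dust = -0.29/3.4 = -0.08529; g_pf = 0.378/3.4 = 0.1112; g_veg = 0.0603/3.4 = 0.01774.
Total gain g = 0.04365.

0.04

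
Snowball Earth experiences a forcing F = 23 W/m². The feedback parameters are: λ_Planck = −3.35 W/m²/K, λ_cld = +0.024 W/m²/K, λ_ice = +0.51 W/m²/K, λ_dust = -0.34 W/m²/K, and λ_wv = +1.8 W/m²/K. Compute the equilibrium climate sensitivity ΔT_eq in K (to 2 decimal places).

16.96 K

Net feedback parameter λ = (−3.35) + (+0.024) + (+0.51) + (-0.34) + (+1.8) = -1.356 W/m²/K.
ΔT = −F/λ = −23/(-1.356) = 16.96 K.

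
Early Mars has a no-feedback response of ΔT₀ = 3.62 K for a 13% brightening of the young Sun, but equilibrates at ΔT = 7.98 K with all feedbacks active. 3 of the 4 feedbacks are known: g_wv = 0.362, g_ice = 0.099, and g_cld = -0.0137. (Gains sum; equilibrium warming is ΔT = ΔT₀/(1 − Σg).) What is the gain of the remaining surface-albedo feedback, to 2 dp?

0.10

Amplification A = ΔT/ΔT₀ = 7.98/3.62 = 2.204.
Total gain g = 1 − 1/A = 1 − 1/2.204 = 0.5463.
Known gains sum to 0.362 + 0.099 − 0.0137 = 0.4473.
g_alb = 0.5463 − 0.4473 = 0.10.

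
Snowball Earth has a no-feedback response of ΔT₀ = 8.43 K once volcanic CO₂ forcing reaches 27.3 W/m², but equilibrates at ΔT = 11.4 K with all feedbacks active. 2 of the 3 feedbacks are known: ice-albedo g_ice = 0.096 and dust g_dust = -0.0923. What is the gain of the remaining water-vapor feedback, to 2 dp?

Amplification A = ΔT/ΔT₀ = 11.4/8.43 = 1.352.
Total gain g = 1 − 1/A = 1 − 1/1.352 = 0.2604.
Known gains sum to 0.096 − 0.0923 = 0.0037.
g_wv = 0.2604 − 0.0037 = 0.26.

0.26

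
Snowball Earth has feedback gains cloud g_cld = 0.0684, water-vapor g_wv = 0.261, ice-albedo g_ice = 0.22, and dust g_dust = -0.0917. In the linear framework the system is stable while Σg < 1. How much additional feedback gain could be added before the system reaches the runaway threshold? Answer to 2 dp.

Current total gain = 0.0684 + 0.261 + 0.22 − 0.0917 = 0.4577.
Margin to runaway = 1 − 0.4577 = 0.54.

0.54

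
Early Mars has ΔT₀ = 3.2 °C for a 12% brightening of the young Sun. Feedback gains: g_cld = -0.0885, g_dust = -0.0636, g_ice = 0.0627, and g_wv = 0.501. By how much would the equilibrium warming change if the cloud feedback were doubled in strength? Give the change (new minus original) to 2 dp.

Original: g = 0.4116, ΔT = 3.2/(1−0.4116) = 5.4385 °C.
With doubled cloud: g' = 0.3231, ΔT' = 3.2/(1−0.3231) = 4.7274 °C.
Change = 4.7274 − 5.4385 = -0.71 °C.

-0.71 °C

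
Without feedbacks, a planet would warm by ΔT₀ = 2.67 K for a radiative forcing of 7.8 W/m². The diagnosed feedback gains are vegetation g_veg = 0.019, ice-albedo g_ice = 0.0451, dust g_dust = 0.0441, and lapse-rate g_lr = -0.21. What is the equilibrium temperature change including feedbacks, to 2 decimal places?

2.42 K

Total gain g = 0.019 + 0.0451 + 0.0441 − 0.21 = -0.1018.
Amplification A = 1/(1 + 0.1018) = 0.9076.
ΔT = 2.67 × 0.9076 = 2.42 K.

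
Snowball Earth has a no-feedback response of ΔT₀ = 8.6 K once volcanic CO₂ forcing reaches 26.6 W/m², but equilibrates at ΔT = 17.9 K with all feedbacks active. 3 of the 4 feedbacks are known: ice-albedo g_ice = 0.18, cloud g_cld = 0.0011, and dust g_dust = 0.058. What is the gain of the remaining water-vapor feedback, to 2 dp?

Amplification A = ΔT/ΔT₀ = 17.9/8.6 = 2.081.
Total gain g = 1 − 1/A = 1 − 1/2.081 = 0.5195.
Known gains sum to 0.18 + 0.0011 + 0.058 = 0.2391.
g_wv = 0.5195 − 0.2391 = 0.28.

0.28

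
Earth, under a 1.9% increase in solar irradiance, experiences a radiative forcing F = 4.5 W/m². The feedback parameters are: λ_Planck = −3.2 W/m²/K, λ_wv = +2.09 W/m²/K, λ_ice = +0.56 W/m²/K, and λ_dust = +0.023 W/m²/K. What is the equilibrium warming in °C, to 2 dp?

8.54 °C

Net feedback parameter λ = (−3.2) + (+2.09) + (+0.56) + (+0.023) = -0.527 W/m²/K.
ΔT = −F/λ = −4.5/(-0.527) = 8.54 °C.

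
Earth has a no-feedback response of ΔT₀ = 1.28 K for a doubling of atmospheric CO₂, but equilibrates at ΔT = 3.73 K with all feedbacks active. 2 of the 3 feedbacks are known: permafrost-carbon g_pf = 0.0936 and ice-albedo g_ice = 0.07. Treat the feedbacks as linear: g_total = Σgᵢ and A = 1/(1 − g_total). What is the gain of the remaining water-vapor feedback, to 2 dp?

Amplification A = ΔT/ΔT₀ = 3.73/1.28 = 2.914.
Total gain g = 1 − 1/A = 1 − 1/2.914 = 0.6568.
Known gains sum to 0.0936 + 0.07 = 0.1636.
g_wv = 0.6568 − 0.1636 = 0.49.

0.49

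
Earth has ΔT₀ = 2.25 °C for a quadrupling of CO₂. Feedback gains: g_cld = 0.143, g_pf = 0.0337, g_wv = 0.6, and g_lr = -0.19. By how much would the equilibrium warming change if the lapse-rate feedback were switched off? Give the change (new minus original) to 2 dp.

4.63 °C

Original: g = 0.5867, ΔT = 2.25/(1−0.5867) = 5.4440 °C.
Without lapse-rate: g' = 0.7767, ΔT' = 2.25/(1−0.7767) = 10.0761 °C.
Change = 10.0761 − 5.4440 = 4.63 °C.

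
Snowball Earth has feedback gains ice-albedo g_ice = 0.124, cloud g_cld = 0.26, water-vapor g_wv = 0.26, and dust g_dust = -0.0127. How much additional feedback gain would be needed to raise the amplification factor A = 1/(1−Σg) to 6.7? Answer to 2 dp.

Current total gain = 0.6313.
Target gain for A = 6.7: g* = 1 − 1/6.7 = 0.8507.
Additional gain needed = 0.8507 − 0.6313 = 0.22.

0.22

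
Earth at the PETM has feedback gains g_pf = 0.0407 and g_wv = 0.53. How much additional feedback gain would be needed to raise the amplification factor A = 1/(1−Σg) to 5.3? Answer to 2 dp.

Current total gain = 0.5707.
Target gain for A = 5.3: g* = 1 − 1/5.3 = 0.8113.
Additional gain needed = 0.8113 − 0.5707 = 0.24.

0.24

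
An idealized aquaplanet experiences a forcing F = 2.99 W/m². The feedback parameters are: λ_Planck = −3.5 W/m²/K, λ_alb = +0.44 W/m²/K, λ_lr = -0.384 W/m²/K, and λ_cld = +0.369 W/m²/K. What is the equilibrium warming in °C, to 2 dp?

0.97 °C

Net feedback parameter λ = (−3.5) + (+0.44) + (-0.384) + (+0.369) = -3.075 W/m²/K.
ΔT = −F/λ = −2.99/(-3.075) = 0.97 °C.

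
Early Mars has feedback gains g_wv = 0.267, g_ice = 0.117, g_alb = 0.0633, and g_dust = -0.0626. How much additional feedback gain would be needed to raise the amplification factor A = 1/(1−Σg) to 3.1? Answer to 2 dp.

0.29

Current total gain = 0.3847.
Target gain for A = 3.1: g* = 1 − 1/3.1 = 0.6774.
Additional gain needed = 0.6774 − 0.3847 = 0.29.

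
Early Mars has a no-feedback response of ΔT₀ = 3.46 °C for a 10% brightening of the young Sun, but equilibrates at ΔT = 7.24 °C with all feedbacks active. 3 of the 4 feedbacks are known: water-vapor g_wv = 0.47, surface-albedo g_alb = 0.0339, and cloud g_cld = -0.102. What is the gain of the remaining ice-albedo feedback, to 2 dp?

0.12

Amplification A = ΔT/ΔT₀ = 7.24/3.46 = 2.092.
Total gain g = 1 − 1/A = 1 − 1/2.092 = 0.522.
Known gains sum to 0.47 + 0.0339 − 0.102 = 0.4019.
g_ice = 0.522 − 0.4019 = 0.12.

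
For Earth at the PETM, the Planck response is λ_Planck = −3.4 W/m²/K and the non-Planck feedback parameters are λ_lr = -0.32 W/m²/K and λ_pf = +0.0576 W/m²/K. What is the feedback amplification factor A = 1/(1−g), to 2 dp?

0.93

Convert to gains: g_lr = -0.32/3.4 = -0.09412; g_pf = 0.0576/3.4 = 0.01694.
Total gain g = -0.07718.
A = 1/(1 + 0.07718) = 0.93.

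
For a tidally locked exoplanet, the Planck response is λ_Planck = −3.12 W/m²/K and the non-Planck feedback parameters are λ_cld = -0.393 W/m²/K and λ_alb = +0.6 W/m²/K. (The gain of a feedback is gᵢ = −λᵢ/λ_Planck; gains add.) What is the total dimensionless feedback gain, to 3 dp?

0.066

Convert to gains: g_cld = -0.393/3.12 = -0.126; g_alb = 0.6/3.12 = 0.1923.
Total gain g = 0.0663.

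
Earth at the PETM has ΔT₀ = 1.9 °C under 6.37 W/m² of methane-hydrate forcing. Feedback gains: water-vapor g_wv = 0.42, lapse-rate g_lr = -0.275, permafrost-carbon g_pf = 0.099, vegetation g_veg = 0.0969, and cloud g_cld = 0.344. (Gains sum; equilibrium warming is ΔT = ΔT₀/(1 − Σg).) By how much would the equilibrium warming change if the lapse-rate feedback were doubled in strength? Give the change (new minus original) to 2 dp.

-2.81 °C

Original: g = 0.6849, ΔT = 1.9/(1−0.6849) = 6.0298 °C.
With doubled lapse-rate: g' = 0.4099, ΔT' = 1.9/(1−0.4099) = 3.2198 °C.
Change = 3.2198 − 6.0298 = -2.81 °C.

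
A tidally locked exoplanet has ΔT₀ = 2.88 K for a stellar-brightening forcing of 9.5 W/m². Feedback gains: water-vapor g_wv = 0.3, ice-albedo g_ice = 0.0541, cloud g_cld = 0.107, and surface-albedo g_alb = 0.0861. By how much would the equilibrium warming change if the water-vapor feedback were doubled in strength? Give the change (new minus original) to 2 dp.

Original: g = 0.5472, ΔT = 2.88/(1−0.5472) = 6.3604 K.
With doubled water-vapor: g' = 0.8472, ΔT' = 2.88/(1−0.8472) = 18.8482 K.
Change = 18.8482 − 6.3604 = 12.49 K.

12.49 K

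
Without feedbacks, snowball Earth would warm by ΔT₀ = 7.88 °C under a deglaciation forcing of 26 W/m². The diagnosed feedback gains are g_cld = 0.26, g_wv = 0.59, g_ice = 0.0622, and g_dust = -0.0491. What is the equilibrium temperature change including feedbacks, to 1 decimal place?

57.6 °C

Total gain g = 0.26 + 0.59 + 0.0622 − 0.0491 = 0.8631.
Amplification A = 1/(1 − 0.8631) = 7.305.
ΔT = 7.88 × 7.305 = 57.6 °C.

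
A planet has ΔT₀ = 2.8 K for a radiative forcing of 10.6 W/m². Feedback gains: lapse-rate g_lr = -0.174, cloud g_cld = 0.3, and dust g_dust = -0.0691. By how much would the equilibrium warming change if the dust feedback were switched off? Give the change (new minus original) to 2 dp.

Original: g = 0.0569, ΔT = 2.8/(1−0.0569) = 2.9689 K.
Without dust: g' = 0.126, ΔT' = 2.8/(1−0.126) = 3.2037 K.
Change = 3.2037 − 2.9689 = 0.23 K.

0.23 K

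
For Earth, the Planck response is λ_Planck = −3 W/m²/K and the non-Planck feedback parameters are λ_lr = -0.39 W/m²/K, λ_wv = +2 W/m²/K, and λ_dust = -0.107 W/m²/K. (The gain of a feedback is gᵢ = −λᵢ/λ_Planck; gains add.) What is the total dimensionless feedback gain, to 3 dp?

Convert to gains: g_lr = -0.39/3 = -0.13; g_wv = 2/3 = 0.6667; g_dust = -0.107/3 = -0.03567.
Total gain g = 0.50103.

0.501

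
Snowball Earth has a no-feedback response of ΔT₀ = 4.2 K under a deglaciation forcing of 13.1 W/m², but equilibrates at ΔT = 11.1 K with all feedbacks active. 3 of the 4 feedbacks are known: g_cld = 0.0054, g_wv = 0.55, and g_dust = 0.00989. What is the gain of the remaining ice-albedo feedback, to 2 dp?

0.06

Amplification A = ΔT/ΔT₀ = 11.1/4.2 = 2.643.
Total gain g = 1 − 1/A = 1 − 1/2.643 = 0.6216.
Known gains sum to 0.0054 + 0.55 + 0.00989 = 0.56529.
g_ice = 0.6216 − 0.56529 = 0.06.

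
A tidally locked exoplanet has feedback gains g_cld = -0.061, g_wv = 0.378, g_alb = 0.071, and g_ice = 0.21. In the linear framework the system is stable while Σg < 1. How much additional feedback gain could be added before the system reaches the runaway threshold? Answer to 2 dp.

0.40

Current total gain = -0.061 + 0.378 + 0.071 + 0.21 = 0.598.
Margin to runaway = 1 − 0.598 = 0.40.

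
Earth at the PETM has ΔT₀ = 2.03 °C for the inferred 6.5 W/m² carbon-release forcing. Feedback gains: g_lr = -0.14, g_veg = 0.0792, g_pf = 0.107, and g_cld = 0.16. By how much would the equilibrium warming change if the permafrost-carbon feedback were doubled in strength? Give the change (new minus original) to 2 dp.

Original: g = 0.2062, ΔT = 2.03/(1−0.2062) = 2.5573 °C.
With doubled permafrost-carbon: g' = 0.3132, ΔT' = 2.03/(1−0.3132) = 2.9557 °C.
Change = 2.9557 − 2.5573 = 0.40 °C.

0.40 °C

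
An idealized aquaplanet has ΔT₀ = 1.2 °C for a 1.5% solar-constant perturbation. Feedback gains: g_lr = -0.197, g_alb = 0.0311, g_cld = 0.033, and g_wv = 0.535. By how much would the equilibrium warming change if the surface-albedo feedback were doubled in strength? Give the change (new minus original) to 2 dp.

0.11 °C

Original: g = 0.4021, ΔT = 1.2/(1−0.4021) = 2.0070 °C.
With doubled surface-albedo: g' = 0.4332, ΔT' = 1.2/(1−0.4332) = 2.1171 °C.
Change = 2.1171 − 2.0070 = 0.11 °C.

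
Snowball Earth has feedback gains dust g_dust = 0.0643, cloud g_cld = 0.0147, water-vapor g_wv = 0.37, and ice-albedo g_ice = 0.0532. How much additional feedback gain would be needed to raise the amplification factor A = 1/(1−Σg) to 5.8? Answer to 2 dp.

0.33

Current total gain = 0.5022.
Target gain for A = 5.8: g* = 1 − 1/5.8 = 0.8276.
Additional gain needed = 0.8276 − 0.5022 = 0.33.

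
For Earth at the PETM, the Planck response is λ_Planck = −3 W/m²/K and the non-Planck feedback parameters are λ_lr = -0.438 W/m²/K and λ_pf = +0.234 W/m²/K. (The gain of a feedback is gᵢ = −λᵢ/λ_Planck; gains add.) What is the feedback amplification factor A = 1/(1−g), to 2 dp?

Convert to gains: g_lr = -0.438/3 = -0.146; g_pf = 0.234/3 = 0.078.
Total gain g = -0.068.
A = 1/(1 + 0.068) = 0.94.

0.94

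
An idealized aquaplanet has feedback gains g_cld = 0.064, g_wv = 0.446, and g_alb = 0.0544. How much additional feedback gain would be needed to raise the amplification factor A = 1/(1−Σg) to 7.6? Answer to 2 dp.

Current total gain = 0.5644.
Target gain for A = 7.6: g* = 1 − 1/7.6 = 0.8684.
Additional gain needed = 0.8684 − 0.5644 = 0.30.

0.30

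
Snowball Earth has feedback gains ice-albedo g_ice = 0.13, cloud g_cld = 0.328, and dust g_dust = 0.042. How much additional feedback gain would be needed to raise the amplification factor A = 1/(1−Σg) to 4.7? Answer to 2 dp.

0.29

Current total gain = 0.5.
Target gain for A = 4.7: g* = 1 − 1/4.7 = 0.7872.
Additional gain needed = 0.7872 − 0.5 = 0.29.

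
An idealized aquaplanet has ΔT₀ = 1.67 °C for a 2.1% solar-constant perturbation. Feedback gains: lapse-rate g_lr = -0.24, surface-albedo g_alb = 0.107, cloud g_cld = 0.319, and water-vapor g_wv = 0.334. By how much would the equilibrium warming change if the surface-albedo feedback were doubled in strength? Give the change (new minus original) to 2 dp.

1.00 °C

Original: g = 0.52, ΔT = 1.67/(1−0.52) = 3.4792 °C.
With doubled surface-albedo: g' = 0.627, ΔT' = 1.67/(1−0.627) = 4.4772 °C.
Change = 4.4772 − 3.4792 = 1.00 °C.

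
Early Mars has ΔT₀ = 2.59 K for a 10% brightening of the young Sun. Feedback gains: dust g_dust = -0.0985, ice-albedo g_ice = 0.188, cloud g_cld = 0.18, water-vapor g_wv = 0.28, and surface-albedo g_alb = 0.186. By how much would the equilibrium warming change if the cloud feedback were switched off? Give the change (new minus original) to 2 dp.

-3.97 K

Original: g = 0.7355, ΔT = 2.59/(1−0.7355) = 9.7921 K.
Without cloud: g' = 0.5555, ΔT' = 2.59/(1−0.5555) = 5.8268 K.
Change = 5.8268 − 9.7921 = -3.97 K.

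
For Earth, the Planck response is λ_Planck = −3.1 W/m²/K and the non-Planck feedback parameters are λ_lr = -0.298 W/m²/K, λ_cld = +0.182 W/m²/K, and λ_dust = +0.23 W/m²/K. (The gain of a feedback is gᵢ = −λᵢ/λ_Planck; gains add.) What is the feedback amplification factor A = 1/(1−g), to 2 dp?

Convert to gains: g_lr = -0.298/3.1 = -0.09613; g_cld = 0.182/3.1 = 0.05871; g_dust = 0.23/3.1 = 0.07419.
Total gain g = 0.03677.
A = 1/(1 − 0.03677) = 1.04.

1.04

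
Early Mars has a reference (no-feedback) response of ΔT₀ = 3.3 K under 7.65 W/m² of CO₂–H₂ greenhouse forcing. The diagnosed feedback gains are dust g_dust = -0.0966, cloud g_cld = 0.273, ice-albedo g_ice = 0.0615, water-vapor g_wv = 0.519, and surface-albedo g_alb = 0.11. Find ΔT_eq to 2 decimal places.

Total gain g = -0.0966 + 0.273 + 0.0615 + 0.519 + 0.11 = 0.8669.
Amplification A = 1/(1 − 0.8669) = 7.513.
ΔT = 3.3 × 7.513 = 24.79 K.

24.79 K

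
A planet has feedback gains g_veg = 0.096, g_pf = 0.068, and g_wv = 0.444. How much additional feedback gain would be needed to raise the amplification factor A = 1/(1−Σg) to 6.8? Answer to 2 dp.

Current total gain = 0.608.
Target gain for A = 6.8: g* = 1 − 1/6.8 = 0.8529.
Additional gain needed = 0.8529 − 0.608 = 0.24.

0.24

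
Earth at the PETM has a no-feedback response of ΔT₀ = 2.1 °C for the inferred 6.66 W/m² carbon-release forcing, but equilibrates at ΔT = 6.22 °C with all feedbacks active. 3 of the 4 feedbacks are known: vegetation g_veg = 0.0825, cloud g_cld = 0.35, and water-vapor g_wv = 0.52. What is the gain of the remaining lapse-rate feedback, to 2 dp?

-0.29

Amplification A = ΔT/ΔT₀ = 6.22/2.1 = 2.962.
Total gain g = 1 − 1/A = 1 − 1/2.962 = 0.6624.
Known gains sum to 0.0825 + 0.35 + 0.52 = 0.9525.
g_lr = 0.6624 − 0.9525 = -0.29.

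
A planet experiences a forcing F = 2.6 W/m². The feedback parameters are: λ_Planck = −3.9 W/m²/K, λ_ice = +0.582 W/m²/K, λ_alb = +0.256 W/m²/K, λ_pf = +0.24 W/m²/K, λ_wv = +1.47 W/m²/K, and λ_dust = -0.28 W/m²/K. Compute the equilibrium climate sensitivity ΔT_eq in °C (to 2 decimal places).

Net feedback parameter λ = (−3.9) + (+0.582) + (+0.256) + (+0.24) + (+1.47) + (-0.28) = -1.632 W/m²/K.
ΔT = −F/λ = −2.6/(-1.632) = 1.59 °C.

1.59 °C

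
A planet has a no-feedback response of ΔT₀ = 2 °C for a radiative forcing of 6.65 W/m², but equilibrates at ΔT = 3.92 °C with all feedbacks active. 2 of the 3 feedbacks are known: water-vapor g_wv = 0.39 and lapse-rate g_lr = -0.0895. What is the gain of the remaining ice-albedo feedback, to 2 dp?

Amplification A = ΔT/ΔT₀ = 3.92/2 = 1.96.
Total gain g = 1 − 1/A = 1 − 1/1.96 = 0.4898.
Known gains sum to 0.39 − 0.0895 = 0.3005.
g_ice = 0.4898 − 0.3005 = 0.19.

0.19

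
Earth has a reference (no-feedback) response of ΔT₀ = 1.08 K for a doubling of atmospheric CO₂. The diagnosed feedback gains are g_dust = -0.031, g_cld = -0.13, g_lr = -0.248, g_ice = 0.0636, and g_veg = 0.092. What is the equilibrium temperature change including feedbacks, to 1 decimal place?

0.9 K

Total gain g = -0.031 − 0.13 − 0.248 + 0.0636 + 0.092 = -0.2534.
Amplification A = 1/(1 + 0.2534) = 0.7978.
ΔT = 1.08 × 0.7978 = 0.9 K.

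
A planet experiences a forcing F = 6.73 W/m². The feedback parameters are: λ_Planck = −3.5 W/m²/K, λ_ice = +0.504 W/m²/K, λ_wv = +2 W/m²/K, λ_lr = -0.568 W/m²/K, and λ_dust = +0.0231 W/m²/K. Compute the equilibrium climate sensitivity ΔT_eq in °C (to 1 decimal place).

4.4 °C

Net feedback parameter λ = (−3.5) + (+0.504) + (+2) + (-0.568) + (+0.0231) = -1.5409 W/m²/K.
ΔT = −F/λ = −6.73/(-1.5409) = 4.4 °C.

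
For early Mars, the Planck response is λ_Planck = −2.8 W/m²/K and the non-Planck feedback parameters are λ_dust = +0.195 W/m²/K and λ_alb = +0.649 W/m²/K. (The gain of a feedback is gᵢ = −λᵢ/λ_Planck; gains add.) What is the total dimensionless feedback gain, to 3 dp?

Convert to gains: g_dust = 0.195/2.8 = 0.06964; g_alb = 0.649/2.8 = 0.2318.
Total gain g = 0.30144.

0.301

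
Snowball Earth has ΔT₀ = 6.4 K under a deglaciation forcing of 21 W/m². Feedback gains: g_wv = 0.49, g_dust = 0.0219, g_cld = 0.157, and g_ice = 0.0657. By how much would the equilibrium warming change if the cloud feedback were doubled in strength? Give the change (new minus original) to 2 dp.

Original: g = 0.7346, ΔT = 6.4/(1−0.7346) = 24.1145 K.
With doubled cloud: g' = 0.8916, ΔT' = 6.4/(1−0.8916) = 59.0406 K.
Change = 59.0406 − 24.1145 = 34.93 K.

34.93 K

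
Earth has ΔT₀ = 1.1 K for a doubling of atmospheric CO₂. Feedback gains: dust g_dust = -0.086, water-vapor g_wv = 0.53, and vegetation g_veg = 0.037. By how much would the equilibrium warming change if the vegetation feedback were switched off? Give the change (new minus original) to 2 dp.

Original: g = 0.481, ΔT = 1.1/(1−0.481) = 2.1195 K.
Without vegetation: g' = 0.444, ΔT' = 1.1/(1−0.444) = 1.9784 K.
Change = 1.9784 − 2.1195 = -0.14 K.

-0.14 K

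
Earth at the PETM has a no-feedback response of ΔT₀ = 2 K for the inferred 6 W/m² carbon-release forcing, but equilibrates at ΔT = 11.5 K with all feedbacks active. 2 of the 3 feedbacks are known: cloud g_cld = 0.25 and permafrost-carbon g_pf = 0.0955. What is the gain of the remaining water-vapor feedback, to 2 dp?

0.48

Amplification A = ΔT/ΔT₀ = 11.5/2 = 5.75.
Total gain g = 1 − 1/A = 1 − 1/5.75 = 0.8261.
Known gains sum to 0.25 + 0.0955 = 0.3455.
g_wv = 0.8261 − 0.3455 = 0.48.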